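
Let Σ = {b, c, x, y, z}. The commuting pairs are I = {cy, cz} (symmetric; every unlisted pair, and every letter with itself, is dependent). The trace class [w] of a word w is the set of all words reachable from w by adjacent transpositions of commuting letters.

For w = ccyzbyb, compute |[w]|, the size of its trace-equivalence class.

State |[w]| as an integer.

6

0(c) covers ∅
1(c) covers 0:c
2(y) covers ∅
3(z) covers 2:y
4(b) covers 1:c, 3:z
5(y) covers 4:b
6(b) covers 5:y
floor of heap: 0:c, 2:y
completions by unplaced set U, small U first (add the entries for U minus each lowest piece of U):
  |U|=1: {6}:1
  |U|=2: {5,6}:1
  |U|=3: {4,5,6}:1
  |U|=4: {1,4,5,6}:1  {3,4,5,6}:1
  |U|=5: {0,1,4,5,6}:1  {1,3,4,5,6}:2  {2,3,4,5,6}:1
  start at 0(c): 3
  start at 2(y): 3
sum over floor = 6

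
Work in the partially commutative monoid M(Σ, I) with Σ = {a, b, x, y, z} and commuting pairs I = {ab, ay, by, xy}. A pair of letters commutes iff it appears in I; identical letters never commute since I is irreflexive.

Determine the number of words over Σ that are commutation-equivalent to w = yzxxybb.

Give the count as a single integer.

piece 0:y — minimal
piece 1:z rests on {0:y}
piece 2:x rests on {1:z}
piece 3:x rests on {2:x}
piece 4:y rests on {1:z}
piece 5:b rests on {3:x}
piece 6:b rests on {5:b}
minimal pieces: {0:y}
ways to finish when only these pieces remain (= sum over removing one remaining piece with nothing left below it):
  1 left: {4}→1  {6}→1
  2 left: {4,6}→2  {5,6}→1
  3 left: {3,5,6}→1  {4,5,6}→3
  4 left: {2,3,5,6}→1  {3,4,5,6}→4
  5 left: {2,3,4,5,6}→5
  placing 0:y first → 5 extensions

5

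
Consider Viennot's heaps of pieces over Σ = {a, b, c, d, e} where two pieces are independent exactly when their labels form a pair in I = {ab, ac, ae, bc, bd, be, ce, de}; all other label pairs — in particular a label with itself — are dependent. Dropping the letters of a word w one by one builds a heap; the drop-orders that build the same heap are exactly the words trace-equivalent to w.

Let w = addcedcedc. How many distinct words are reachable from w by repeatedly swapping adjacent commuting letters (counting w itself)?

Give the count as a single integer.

piece 0:a — minimal
piece 1:d rests on {0:a}
piece 2:d rests on {1:d}
piece 3:c rests on {2:d}
piece 4:e — minimal
piece 5:d rests on {3:c}
piece 6:c rests on {5:d}
piece 7:e rests on {4:e}
piece 8:d rests on {6:c}
piece 9:c rests on {8:d}
minimal pieces: {0:a, 4:e}
ways to finish when only these pieces remain (= sum over removing one remaining piece with nothing left below it):
  1 left: {7}→1  {9}→1
  2 left: {4,7}→1  {7,9}→2  {8,9}→1
  3 left: {4,7,9}→3  {6,8,9}→1  {7,8,9}→3
  4 left: {4,7,8,9}→6  {5,6,8,9}→1  {6,7,8,9}→4
  5 left: {3,5,6,8,9}→1  {4,6,7,8,9}→10  {5,6,7,8,9}→5
  6 left: {2,3,5,6,8,9}→1  {3,5,6,7,8,9}→6  {4,5,6,7,8,9}→15
  7 left: {1,2,3,5,6,8,9}→1  {2,3,5,6,7,8,9}→7  {3,4,5,6,7,8,9}→21
  8 left: {0,1,2,3,5,6,8,9}→1  {1,2,3,5,6,7,8,9}→8  {2,3,4,5,6,7,8,9}→28
  placing 0:a first → 36 extensions
  placing 4:e first → 9 extensions
total linear extensions = 45

45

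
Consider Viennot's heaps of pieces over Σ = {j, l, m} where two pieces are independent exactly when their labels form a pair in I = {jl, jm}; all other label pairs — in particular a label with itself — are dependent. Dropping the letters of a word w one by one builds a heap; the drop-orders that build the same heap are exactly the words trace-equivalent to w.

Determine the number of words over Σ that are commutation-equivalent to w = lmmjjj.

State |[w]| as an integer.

20

0(l) covers ∅
1(m) covers 0:l
2(m) covers 1:m
3(j) covers ∅
4(j) covers 3:j
5(j) covers 4:j
floor of heap: 0:l, 3:j
completions by unplaced set U, small U first (add the entries for U minus each lowest piece of U):
  |U|=1: {2}:1  {5}:1
  |U|=2: {1,2}:1  {2,5}:2  {4,5}:1
  |U|=3: {0,1,2}:1  {1,2,5}:3  {2,4,5}:3  {3,4,5}:1
  |U|=4: {0,1,2,5}:4  {1,2,4,5}:6  {2,3,4,5}:4
  start at 0(l): 10
  start at 3(j): 10
sum over floor = 20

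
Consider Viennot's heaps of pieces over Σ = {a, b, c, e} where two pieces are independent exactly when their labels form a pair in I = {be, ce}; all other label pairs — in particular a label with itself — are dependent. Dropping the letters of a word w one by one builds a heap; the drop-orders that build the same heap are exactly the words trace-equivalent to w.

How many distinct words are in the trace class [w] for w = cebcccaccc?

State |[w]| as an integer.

0(c) covers ∅
1(e) covers ∅
2(b) covers 0:c
3(c) covers 2:b
4(c) covers 3:c
5(c) covers 4:c
6(a) covers 1:e, 5:c
7(c) covers 6:a
8(c) covers 7:c
9(c) covers 8:c
floor of heap: 0:c, 1:e
completions by unplaced set U, small U first (add the entries for U minus each lowest piece of U):
  |U|=1: {9}:1
  |U|=2: {8,9}:1
  |U|=3: {7,8,9}:1
  |U|=4: {6,7,8,9}:1
  |U|=5: {1,6,7,8,9}:1  {5,6,7,8,9}:1
  |U|=6: {1,5,6,7,8,9}:2  {4,5,6,7,8,9}:1
  |U|=7: {1,4,5,6,7,8,9}:3  {3,4,5,6,7,8,9}:1
  |U|=8: {1,3,4,5,6,7,8,9}:4  {2,3,4,5,6,7,8,9}:1
  start at 0(c): 5
  start at 1(e): 1
sum over floor = 6

6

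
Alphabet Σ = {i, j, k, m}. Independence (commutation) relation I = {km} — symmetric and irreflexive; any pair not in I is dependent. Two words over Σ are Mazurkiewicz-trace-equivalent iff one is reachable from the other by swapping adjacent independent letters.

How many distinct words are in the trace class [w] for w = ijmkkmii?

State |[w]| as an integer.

piece 0:i — minimal
piece 1:j rests on {0:i}
piece 2:m rests on {1:j}
piece 3:k rests on {1:j}
piece 4:k rests on {3:k}
piece 5:m rests on {2:m}
piece 6:i rests on {4:k, 5:m}
piece 7:i rests on {6:i}
minimal pieces: {0:i}
ways to finish when only these pieces remain (= sum over removing one remaining piece with nothing left below it):
  1 left: {7}→1
  2 left: {6,7}→1
  3 left: {4,6,7}→1  {5,6,7}→1
  4 left: {2,5,6,7}→1  {3,4,6,7}→1  {4,5,6,7}→2
  5 left: {2,4,5,6,7}→3  {3,4,5,6,7}→3
  6 left: {2,3,4,5,6,7}→6
  placing 0:i first → 6 extensions

6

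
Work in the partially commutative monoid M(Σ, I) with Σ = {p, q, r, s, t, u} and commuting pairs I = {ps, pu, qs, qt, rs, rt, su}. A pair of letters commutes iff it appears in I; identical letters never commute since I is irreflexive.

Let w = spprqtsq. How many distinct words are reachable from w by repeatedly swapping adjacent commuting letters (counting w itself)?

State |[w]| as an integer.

drop 0:s onto floor
drop 1:p onto floor
drop 2:p onto {1:p}
drop 3:r onto {2:p}
drop 4:q onto {3:r}
drop 5:t onto {0:s, 2:p}
drop 6:s onto {5:t}
drop 7:q onto {4:q}
ground layer = {0:s, 1:p}
drop-orders for the pieces not yet dropped (sum over which currently-grounded one goes next):
  1 to go: {6} 1  {7} 1
  2 to go: {4,7} 1  {5,6} 1  {6,7} 2
  3 to go: {0,5,6} 1  {3,4,7} 1  {4,6,7} 3  {5,6,7} 3
  4 to go: {0,5,6,7} 4  {3,4,6,7} 4  {4,5,6,7} 6
  5 to go: {0,4,5,6,7} 10  {3,4,5,6,7} 10
  6 to go: {0,3,4,5,6,7} 20  {2,3,4,5,6,7} 10
  if 0:s drops first: 10 orders
  if 1:p drops first: 30 orders
heap linearizations: 40

40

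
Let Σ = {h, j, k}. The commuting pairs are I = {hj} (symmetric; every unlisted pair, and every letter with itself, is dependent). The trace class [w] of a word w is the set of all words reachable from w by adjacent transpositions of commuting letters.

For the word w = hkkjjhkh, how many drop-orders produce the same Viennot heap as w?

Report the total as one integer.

3

drop 0:h onto floor
drop 1:k onto {0:h}
drop 2:k onto {1:k}
drop 3:j onto {2:k}
drop 4:j onto {3:j}
drop 5:h onto {2:k}
drop 6:k onto {4:j, 5:h}
drop 7:h onto {6:k}
ground layer = {0:h}
drop-orders for the pieces not yet dropped (sum over which currently-grounded one goes next):
  1 to go: {7} 1
  2 to go: {6,7} 1
  3 to go: {4,6,7} 1  {5,6,7} 1
  4 to go: {3,4,6,7} 1  {4,5,6,7} 2
  5 to go: {3,4,5,6,7} 3
  6 to go: {2,3,4,5,6,7} 3
  if 0:h drops first: 3 orders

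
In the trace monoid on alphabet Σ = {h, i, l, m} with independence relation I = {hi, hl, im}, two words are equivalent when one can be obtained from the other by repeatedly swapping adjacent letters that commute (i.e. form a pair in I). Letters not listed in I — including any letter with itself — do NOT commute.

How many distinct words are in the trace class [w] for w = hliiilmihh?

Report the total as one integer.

#0=h has no predecessor
#1=l has no predecessor
#2=i depends on [1:l]
#3=i depends on [2:i]
#4=i depends on [3:i]
#5=l depends on [4:i]
#6=m depends on [0:h, 5:l]
#7=i depends on [5:l]
#8=h depends on [6:m]
#9=h depends on [8:h]
sources: [0:h, 1:l]
N(rest) = Σ N(rest − s) over sources s of rest; N(one piece) = 1:
  size 1 → [7]=1  [9]=1
  size 2 → [7,9]=2  [8,9]=1
  size 3 → [6,8,9]=1  [7,8,9]=3
  size 4 → [0,6,8,9]=1  [6,7,8,9]=4
  size 5 → [0,6,7,8,9]=5  [5,6,7,8,9]=4
  size 6 → [0,5,6,7,8,9]=9  [4,5,6,7,8,9]=4
  size 7 → [0,4,5,6,7,8,9]=13  [3,4,5,6,7,8,9]=4
  size 8 → [0,3,4,5,6,7,8,9]=17  [2,3,4,5,6,7,8,9]=4
  first=0(h) contributes 4
  first=1(l) contributes 21
|[w]| = 25

25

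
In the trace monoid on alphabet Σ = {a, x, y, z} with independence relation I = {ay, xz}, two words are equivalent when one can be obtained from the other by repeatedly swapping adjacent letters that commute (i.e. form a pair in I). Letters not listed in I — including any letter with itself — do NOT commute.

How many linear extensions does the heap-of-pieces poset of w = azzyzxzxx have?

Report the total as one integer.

#0=a has no predecessor
#1=z depends on [0:a]
#2=z depends on [1:z]
#3=y depends on [2:z]
#4=z depends on [3:y]
#5=x depends on [3:y]
#6=z depends on [4:z]
#7=x depends on [5:x]
#8=x depends on [7:x]
sources: [0:a]
N(rest) = Σ N(rest − s) over sources s of rest; N(one piece) = 1:
  size 1 → [6]=1  [8]=1
  size 2 → [4,6]=1  [6,8]=2  [7,8]=1
  size 3 → [4,6,8]=3  [5,7,8]=1  [6,7,8]=3
  size 4 → [4,6,7,8]=6  [5,6,7,8]=4
  size 5 → [4,5,6,7,8]=10
  size 6 → [3,4,5,6,7,8]=10
  size 7 → [2,3,4,5,6,7,8]=10
  first=0(a) contributes 10

10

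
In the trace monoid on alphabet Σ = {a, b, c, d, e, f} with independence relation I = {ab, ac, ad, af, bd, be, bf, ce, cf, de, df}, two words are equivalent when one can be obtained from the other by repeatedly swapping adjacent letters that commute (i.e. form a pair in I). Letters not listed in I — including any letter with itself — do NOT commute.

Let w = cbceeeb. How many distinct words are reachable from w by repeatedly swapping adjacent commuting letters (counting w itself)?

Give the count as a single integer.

0(c) covers ∅
1(b) covers 0:c
2(c) covers 1:b
3(e) covers ∅
4(e) covers 3:e
5(e) covers 4:e
6(b) covers 2:c
floor of heap: 0:c, 3:e
completions by unplaced set U, small U first (add the entries for U minus each lowest piece of U):
  |U|=1: {5}:1  {6}:1
  |U|=2: {2,6}:1  {4,5}:1  {5,6}:2
  |U|=3: {1,2,6}:1  {2,5,6}:3  {3,4,5}:1  {4,5,6}:3
  |U|=4: {0,1,2,6}:1  {1,2,5,6}:4  {2,4,5,6}:6  {3,4,5,6}:4
  |U|=5: {0,1,2,5,6}:5  {1,2,4,5,6}:10  {2,3,4,5,6}:10
  start at 0(c): 20
  start at 3(e): 15
sum over floor = 35

35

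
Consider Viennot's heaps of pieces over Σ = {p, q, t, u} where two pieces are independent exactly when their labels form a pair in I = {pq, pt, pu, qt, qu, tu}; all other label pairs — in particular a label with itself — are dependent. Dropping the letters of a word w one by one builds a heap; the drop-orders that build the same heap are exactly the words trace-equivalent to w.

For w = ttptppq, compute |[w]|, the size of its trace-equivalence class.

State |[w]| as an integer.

140

0(t) covers ∅
1(t) covers 0:t
2(p) covers ∅
3(t) covers 1:t
4(p) covers 2:p
5(p) covers 4:p
6(q) covers ∅
floor of heap: 0:t, 2:p, 6:q
completions by unplaced set U, small U first (add the entries for U minus each lowest piece of U):
  |U|=1: {3}:1  {5}:1  {6}:1
  |U|=2: {1,3}:1  {3,5}:2  {3,6}:2  {4,5}:1  {5,6}:2
  |U|=3: {0,1,3}:1  {1,3,5}:3  {1,3,6}:3  {2,4,5}:1  {3,4,5}:3  {3,5,6}:6  {4,5,6}:3
  |U|=4: {0,1,3,5}:4  {0,1,3,6}:4  {1,3,4,5}:6  {1,3,5,6}:12  {2,3,4,5}:4  {2,4,5,6}:4  {3,4,5,6}:12
  |U|=5: {0,1,3,4,5}:10  {0,1,3,5,6}:20  {1,2,3,4,5}:10  {1,3,4,5,6}:30  {2,3,4,5,6}:20
  start at 0(t): 60
  start at 2(p): 60
  start at 6(q): 20
sum over floor = 140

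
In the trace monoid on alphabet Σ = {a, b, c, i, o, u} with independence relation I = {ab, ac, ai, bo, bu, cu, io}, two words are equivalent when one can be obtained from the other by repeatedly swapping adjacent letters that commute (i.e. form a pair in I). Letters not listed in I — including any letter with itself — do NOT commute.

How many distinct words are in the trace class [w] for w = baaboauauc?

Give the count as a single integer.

110

0(b) covers ∅
1(a) covers ∅
2(a) covers 1:a
3(b) covers 0:b
4(o) covers 2:a
5(a) covers 4:o
6(u) covers 5:a
7(a) covers 6:u
8(u) covers 7:a
9(c) covers 3:b, 4:o
floor of heap: 0:b, 1:a
completions by unplaced set U, small U first (add the entries for U minus each lowest piece of U):
  |U|=1: {8}:1  {9}:1
  |U|=2: {3,9}:1  {7,8}:1  {8,9}:2
  |U|=3: {0,3,9}:1  {3,8,9}:3  {6,7,8}:1  {7,8,9}:3
  |U|=4: {0,3,8,9}:4  {3,7,8,9}:6  {5,6,7,8}:1  {6,7,8,9}:4
  |U|=5: {0,3,7,8,9}:10  {3,6,7,8,9}:10  {5,6,7,8,9}:5
  |U|=6: {0,3,6,7,8,9}:20  {3,5,6,7,8,9}:15  {4,5,6,7,8,9}:5
  |U|=7: {0,3,5,6,7,8,9}:35  {2,4,5,6,7,8,9}:5  {3,4,5,6,7,8,9}:20
  |U|=8: {0,3,4,5,6,7,8,9}:55  {1,2,4,5,6,7,8,9}:5  {2,3,4,5,6,7,8,9}:25
  start at 0(b): 30
  start at 1(a): 80
sum over floor = 110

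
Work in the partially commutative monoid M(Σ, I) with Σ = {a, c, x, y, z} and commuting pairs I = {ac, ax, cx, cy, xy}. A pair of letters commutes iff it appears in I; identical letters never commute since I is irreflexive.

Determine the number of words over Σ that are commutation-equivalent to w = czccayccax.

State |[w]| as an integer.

0(c) covers ∅
1(z) covers 0:c
2(c) covers 1:z
3(c) covers 2:c
4(a) covers 1:z
5(y) covers 4:a
6(c) covers 3:c
7(c) covers 6:c
8(a) covers 5:y
9(x) covers 1:z
floor of heap: 0:c
completions by unplaced set U, small U first (add the entries for U minus each lowest piece of U):
  |U|=1: {7}:1  {8}:1  {9}:1
  |U|=2: {5,8}:1  {6,7}:1  {7,8}:2  {7,9}:2  {8,9}:2
  |U|=3: {3,6,7}:1  {4,5,8}:1  {5,7,8}:3  {5,8,9}:3  {6,7,8}:3  {6,7,9}:3  {7,8,9}:6
  |U|=4: {2,3,6,7}:1  {3,6,7,8}:4  {3,6,7,9}:4  {4,5,7,8}:4  {4,5,8,9}:4  {5,6,7,8}:6  {5,7,8,9}:12  {6,7,8,9}:12
  |U|=5: {2,3,6,7,8}:5  {2,3,6,7,9}:5  {3,5,6,7,8}:10  {3,6,7,8,9}:20  {4,5,6,7,8}:10  {4,5,7,8,9}:20  {5,6,7,8,9}:30
  |U|=6: {2,3,5,6,7,8}:15  {2,3,6,7,8,9}:30  {3,4,5,6,7,8}:20  {3,5,6,7,8,9}:60  {4,5,6,7,8,9}:60
  |U|=7: {2,3,4,5,6,7,8}:35  {2,3,5,6,7,8,9}:105  {3,4,5,6,7,8,9}:140
  |U|=8: {2,3,4,5,6,7,8,9}:280
  start at 0(c): 280

280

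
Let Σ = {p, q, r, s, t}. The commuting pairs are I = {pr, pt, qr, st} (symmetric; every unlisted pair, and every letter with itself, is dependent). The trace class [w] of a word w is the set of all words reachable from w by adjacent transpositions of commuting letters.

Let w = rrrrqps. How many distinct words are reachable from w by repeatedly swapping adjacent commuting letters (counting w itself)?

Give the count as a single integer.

15

0(r) covers ∅
1(r) covers 0:r
2(r) covers 1:r
3(r) covers 2:r
4(q) covers ∅
5(p) covers 4:q
6(s) covers 3:r, 5:p
floor of heap: 0:r, 4:q
completions by unplaced set U, small U first (add the entries for U minus each lowest piece of U):
  |U|=1: {6}:1
  |U|=2: {3,6}:1  {5,6}:1
  |U|=3: {2,3,6}:1  {3,5,6}:2  {4,5,6}:1
  |U|=4: {1,2,3,6}:1  {2,3,5,6}:3  {3,4,5,6}:3
  |U|=5: {0,1,2,3,6}:1  {1,2,3,5,6}:4  {2,3,4,5,6}:6
  start at 0(r): 10
  start at 4(q): 5
sum over floor = 15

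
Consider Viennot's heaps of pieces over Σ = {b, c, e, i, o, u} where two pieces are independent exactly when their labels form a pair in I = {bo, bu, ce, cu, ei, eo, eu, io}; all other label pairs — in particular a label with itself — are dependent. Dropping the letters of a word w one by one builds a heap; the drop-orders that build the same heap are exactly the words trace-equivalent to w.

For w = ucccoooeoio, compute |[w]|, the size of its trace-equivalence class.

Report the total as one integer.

piece 0:u — minimal
piece 1:c — minimal
piece 2:c rests on {1:c}
piece 3:c rests on {2:c}
piece 4:o rests on {0:u, 3:c}
piece 5:o rests on {4:o}
piece 6:o rests on {5:o}
piece 7:e — minimal
piece 8:o rests on {6:o}
piece 9:i rests on {0:u, 3:c}
piece 10:o rests on {8:o}
minimal pieces: {0:u, 1:c, 7:e}
ways to finish when only these pieces remain (= sum over removing one remaining piece with nothing left below it):
  1 left: {7}→1  {9}→1  {10}→1
  2 left: {7,9}→2  {7,10}→2  {8,10}→1  {9,10}→2
  3 left: {6,8,10}→1  {7,8,10}→3  {7,9,10}→6  {8,9,10}→3
  4 left: {5,6,8,10}→1  {6,7,8,10}→4  {6,8,9,10}→4  {7,8,9,10}→12
  5 left: {4,5,6,8,10}→1  {5,6,7,8,10}→5  {5,6,8,9,10}→5  {6,7,8,9,10}→20
  6 left: {4,5,6,7,8,10}→6  {4,5,6,8,9,10}→6  {5,6,7,8,9,10}→30
  7 left: {0,4,5,6,8,9,10}→6  {3,4,5,6,8,9,10}→6  {4,5,6,7,8,9,10}→42
  8 left: {0,3,4,5,6,8,9,10}→12  {0,4,5,6,7,8,9,10}→48  {2,3,4,5,6,8,9,10}→6  {3,4,5,6,7,8,9,10}→48
  9 left: {0,2,3,4,5,6,8,9,10}→18  {0,3,4,5,6,7,8,9,10}→108  {1,2,3,4,5,6,8,9,10}→6  {2,3,4,5,6,7,8,9,10}→54
  placing 0:u first → 60 extensions
  placing 1:c first → 180 extensions
  placing 7:e first → 24 extensions
total linear extensions = 264

264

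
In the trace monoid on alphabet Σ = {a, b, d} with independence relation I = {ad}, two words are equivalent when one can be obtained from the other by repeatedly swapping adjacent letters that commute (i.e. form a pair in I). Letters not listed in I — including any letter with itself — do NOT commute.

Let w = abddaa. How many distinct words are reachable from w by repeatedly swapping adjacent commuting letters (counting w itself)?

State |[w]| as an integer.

6

piece 0:a — minimal
piece 1:b rests on {0:a}
piece 2:d rests on {1:b}
piece 3:d rests on {2:d}
piece 4:a rests on {1:b}
piece 5:a rests on {4:a}
minimal pieces: {0:a}
ways to finish when only these pieces remain (= sum over removing one remaining piece with nothing left below it):
  1 left: {3}→1  {5}→1
  2 left: {2,3}→1  {3,5}→2  {4,5}→1
  3 left: {2,3,5}→3  {3,4,5}→3
  4 left: {2,3,4,5}→6
  placing 0:a first → 6 extensions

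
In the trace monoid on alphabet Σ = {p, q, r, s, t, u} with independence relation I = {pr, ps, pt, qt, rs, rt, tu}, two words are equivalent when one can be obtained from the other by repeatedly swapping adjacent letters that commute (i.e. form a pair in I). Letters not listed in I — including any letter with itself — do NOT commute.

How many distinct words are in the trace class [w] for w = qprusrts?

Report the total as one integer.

8

piece 0:q — minimal
piece 1:p rests on {0:q}
piece 2:r rests on {0:q}
piece 3:u rests on {1:p, 2:r}
piece 4:s rests on {3:u}
piece 5:r rests on {3:u}
piece 6:t rests on {4:s}
piece 7:s rests on {6:t}
minimal pieces: {0:q}
ways to finish when only these pieces remain (= sum over removing one remaining piece with nothing left below it):
  1 left: {5}→1  {7}→1
  2 left: {5,7}→2  {6,7}→1
  3 left: {4,6,7}→1  {5,6,7}→3
  4 left: {4,5,6,7}→4
  5 left: {3,4,5,6,7}→4
  6 left: {1,3,4,5,6,7}→4  {2,3,4,5,6,7}→4
  placing 0:q first → 8 extensions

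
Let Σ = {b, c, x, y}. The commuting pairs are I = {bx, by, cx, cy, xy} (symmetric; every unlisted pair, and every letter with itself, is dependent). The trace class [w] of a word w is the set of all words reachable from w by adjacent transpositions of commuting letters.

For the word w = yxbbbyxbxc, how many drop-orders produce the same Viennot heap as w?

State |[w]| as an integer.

drop 0:y onto floor
drop 1:x onto floor
drop 2:b onto floor
drop 3:b onto {2:b}
drop 4:b onto {3:b}
drop 5:y onto {0:y}
drop 6:x onto {1:x}
drop 7:b onto {4:b}
drop 8:x onto {6:x}
drop 9:c onto {7:b}
ground layer = {0:y, 1:x, 2:b}
drop-orders for the pieces not yet dropped (sum over which currently-grounded one goes next):
  1 to go: {5} 1  {8} 1  {9} 1
  2 to go: {0,5} 1  {5,8} 2  {5,9} 2  {6,8} 1  {7,9} 1  {8,9} 2
  3 to go: {0,5,8} 3  {0,5,9} 3  {1,6,8} 1  {4,7,9} 1  {5,6,8} 3  {5,7,9} 3  {5,8,9} 6  {6,8,9} 3  {7,8,9} 3
  4 to go: {0,5,6,8} 6  {0,5,7,9} 6  {0,5,8,9} 12  {1,5,6,8} 4  {1,6,8,9} 4  {3,4,7,9} 1  {4,5,7,9} 4  {4,7,8,9} 4  {5,6,8,9} 12  {5,7,8,9} 12  {6,7,8,9} 6
  5 to go: {0,1,5,6,8} 10  {0,4,5,7,9} 10  {0,5,6,8,9} 30  {0,5,7,8,9} 30  {1,5,6,8,9} 20  {1,6,7,8,9} 10  {2,3,4,7,9} 1  {3,4,5,7,9} 5  {3,4,7,8,9} 5  {4,5,7,8,9} 20  {4,6,7,8,9} 10  {5,6,7,8,9} 30
  6 to go: {0,1,5,6,8,9} 60  {0,3,4,5,7,9} 15  {0,4,5,7,8,9} 60  {0,5,6,7,8,9} 90  {1,4,6,7,8,9} 20  {1,5,6,7,8,9} 60  {2,3,4,5,7,9} 6  {2,3,4,7,8,9} 6  {3,4,5,7,8,9} 30  {3,4,6,7,8,9} 15  {4,5,6,7,8,9} 60
  7 to go: {0,1,5,6,7,8,9} 210  {0,2,3,4,5,7,9} 21  {0,3,4,5,7,8,9} 105  {0,4,5,6,7,8,9} 210  {1,3,4,6,7,8,9} 35  {1,4,5,6,7,8,9} 140  {2,3,4,5,7,8,9} 42  {2,3,4,6,7,8,9} 21  {3,4,5,6,7,8,9} 105
  8 to go: {0,1,4,5,6,7,8,9} 560  {0,2,3,4,5,7,8,9} 168  {0,3,4,5,6,7,8,9} 420  {1,2,3,4,6,7,8,9} 56  {1,3,4,5,6,7,8,9} 280  {2,3,4,5,6,7,8,9} 168
  if 0:y drops first: 504 orders
  if 1:x drops first: 756 orders
  if 2:b drops first: 1260 orders
heap linearizations: 2520

2520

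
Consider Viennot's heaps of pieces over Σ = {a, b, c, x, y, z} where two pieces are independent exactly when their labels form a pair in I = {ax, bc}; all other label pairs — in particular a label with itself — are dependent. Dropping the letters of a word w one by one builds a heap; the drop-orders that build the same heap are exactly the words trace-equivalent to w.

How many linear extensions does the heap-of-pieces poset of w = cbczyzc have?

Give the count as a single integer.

3

drop 0:c onto floor
drop 1:b onto floor
drop 2:c onto {0:c}
drop 3:z onto {1:b, 2:c}
drop 4:y onto {3:z}
drop 5:z onto {4:y}
drop 6:c onto {5:z}
ground layer = {0:c, 1:b}
drop-orders for the pieces not yet dropped (sum over which currently-grounded one goes next):
  1 to go: {6} 1
  2 to go: {5,6} 1
  3 to go: {4,5,6} 1
  4 to go: {3,4,5,6} 1
  5 to go: {1,3,4,5,6} 1  {2,3,4,5,6} 1
  if 0:c drops first: 2 orders
  if 1:b drops first: 1 orders
heap linearizations: 3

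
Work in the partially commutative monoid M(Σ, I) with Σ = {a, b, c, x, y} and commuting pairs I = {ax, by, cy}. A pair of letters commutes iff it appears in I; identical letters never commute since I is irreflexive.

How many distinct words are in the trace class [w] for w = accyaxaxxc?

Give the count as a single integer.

0(a) covers ∅
1(c) covers 0:a
2(c) covers 1:c
3(y) covers 0:a
4(a) covers 2:c, 3:y
5(x) covers 2:c, 3:y
6(a) covers 4:a
7(x) covers 5:x
8(x) covers 7:x
9(c) covers 6:a, 8:x
floor of heap: 0:a
completions by unplaced set U, small U first (add the entries for U minus each lowest piece of U):
  |U|=1: {9}:1
  |U|=2: {6,9}:1  {8,9}:1
  |U|=3: {4,6,9}:1  {6,8,9}:2  {7,8,9}:1
  |U|=4: {4,6,8,9}:3  {5,7,8,9}:1  {6,7,8,9}:3
  |U|=5: {4,6,7,8,9}:6  {5,6,7,8,9}:4
  |U|=6: {4,5,6,7,8,9}:10
  |U|=7: {2,4,5,6,7,8,9}:10  {3,4,5,6,7,8,9}:10
  |U|=8: {1,2,4,5,6,7,8,9}:10  {2,3,4,5,6,7,8,9}:20
  start at 0(a): 30

30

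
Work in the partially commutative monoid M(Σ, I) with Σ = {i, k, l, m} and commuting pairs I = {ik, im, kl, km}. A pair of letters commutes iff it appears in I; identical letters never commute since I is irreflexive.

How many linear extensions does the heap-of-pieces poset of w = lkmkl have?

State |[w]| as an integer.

#0=l has no predecessor
#1=k has no predecessor
#2=m depends on [0:l]
#3=k depends on [1:k]
#4=l depends on [2:m]
sources: [0:l, 1:k]
N(rest) = Σ N(rest − s) over sources s of rest; N(one piece) = 1:
  size 1 → [3]=1  [4]=1
  size 2 → [1,3]=1  [2,4]=1  [3,4]=2
  size 3 → [0,2,4]=1  [1,3,4]=3  [2,3,4]=3
  first=0(l) contributes 6
  first=1(k) contributes 4
|[w]| = 10

10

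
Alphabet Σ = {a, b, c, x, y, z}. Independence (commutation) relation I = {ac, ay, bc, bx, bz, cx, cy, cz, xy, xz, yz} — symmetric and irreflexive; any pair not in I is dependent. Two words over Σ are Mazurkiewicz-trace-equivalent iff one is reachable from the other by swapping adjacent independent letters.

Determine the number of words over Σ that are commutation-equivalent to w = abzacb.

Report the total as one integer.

0(a) covers ∅
1(b) covers 0:a
2(z) covers 0:a
3(a) covers 1:b, 2:z
4(c) covers ∅
5(b) covers 3:a
floor of heap: 0:a, 4:c
completions by unplaced set U, small U first (add the entries for U minus each lowest piece of U):
  |U|=1: {4}:1  {5}:1
  |U|=2: {3,5}:1  {4,5}:2
  |U|=3: {1,3,5}:1  {2,3,5}:1  {3,4,5}:3
  |U|=4: {1,2,3,5}:2  {1,3,4,5}:4  {2,3,4,5}:4
  start at 0(a): 10
  start at 4(c): 2
sum over floor = 12

12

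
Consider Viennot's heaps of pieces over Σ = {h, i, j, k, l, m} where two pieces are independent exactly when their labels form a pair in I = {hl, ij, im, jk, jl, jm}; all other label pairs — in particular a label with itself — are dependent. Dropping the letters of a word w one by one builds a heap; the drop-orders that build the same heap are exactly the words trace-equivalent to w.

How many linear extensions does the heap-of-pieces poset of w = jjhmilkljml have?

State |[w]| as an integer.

16

drop 0:j onto floor
drop 1:j onto {0:j}
drop 2:h onto {1:j}
drop 3:m onto {2:h}
drop 4:i onto {2:h}
drop 5:l onto {3:m, 4:i}
drop 6:k onto {5:l}
drop 7:l onto {6:k}
drop 8:j onto {2:h}
drop 9:m onto {7:l}
drop 10:l onto {9:m}
ground layer = {0:j}
drop-orders for the pieces not yet dropped (sum over which currently-grounded one goes next):
  1 to go: {8} 1  {10} 1
  2 to go: {8,10} 2  {9,10} 1
  3 to go: {7,9,10} 1  {8,9,10} 3
  4 to go: {6,7,9,10} 1  {7,8,9,10} 4
  5 to go: {5,6,7,9,10} 1  {6,7,8,9,10} 5
  6 to go: {3,5,6,7,9,10} 1  {4,5,6,7,9,10} 1  {5,6,7,8,9,10} 6
  7 to go: {3,4,5,6,7,9,10} 2  {3,5,6,7,8,9,10} 7  {4,5,6,7,8,9,10} 7
  8 to go: {3,4,5,6,7,8,9,10} 16
  9 to go: {2,3,4,5,6,7,8,9,10} 16
  if 0:j drops first: 16 orders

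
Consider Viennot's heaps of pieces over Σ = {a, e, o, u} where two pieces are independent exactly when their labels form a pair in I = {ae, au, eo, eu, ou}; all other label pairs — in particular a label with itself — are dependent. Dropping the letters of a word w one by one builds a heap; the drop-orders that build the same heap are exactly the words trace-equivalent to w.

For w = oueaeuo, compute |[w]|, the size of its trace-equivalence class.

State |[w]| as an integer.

#0=o has no predecessor
#1=u has no predecessor
#2=e has no predecessor
#3=a depends on [0:o]
#4=e depends on [2:e]
#5=u depends on [1:u]
#6=o depends on [3:a]
sources: [0:o, 1:u, 2:e]
N(rest) = Σ N(rest − s) over sources s of rest; N(one piece) = 1:
  size 1 → [4]=1  [5]=1  [6]=1
  size 2 → [1,5]=1  [2,4]=1  [3,6]=1  [4,5]=2  [4,6]=2  [5,6]=2
  size 3 → [0,3,6]=1  [1,4,5]=3  [1,5,6]=3  [2,4,5]=3  [2,4,6]=3  [3,4,6]=3  [3,5,6]=3  [4,5,6]=6
  size 4 → [0,3,4,6]=4  [0,3,5,6]=4  [1,2,4,5]=6  [1,3,5,6]=6  [1,4,5,6]=12  [2,3,4,6]=6  [2,4,5,6]=12  [3,4,5,6]=12
  size 5 → [0,1,3,5,6]=10  [0,2,3,4,6]=10  [0,3,4,5,6]=20  [1,2,4,5,6]=30  [1,3,4,5,6]=30  [2,3,4,5,6]=30
  first=0(o) contributes 90
  first=1(u) contributes 60
  first=2(e) contributes 60
|[w]| = 210

210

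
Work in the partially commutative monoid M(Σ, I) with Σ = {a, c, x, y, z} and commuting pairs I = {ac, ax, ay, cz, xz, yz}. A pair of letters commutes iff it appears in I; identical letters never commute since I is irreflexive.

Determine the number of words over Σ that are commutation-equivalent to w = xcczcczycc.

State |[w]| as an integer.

drop 0:x onto floor
drop 1:c onto {0:x}
drop 2:c onto {1:c}
drop 3:z onto floor
drop 4:c onto {2:c}
drop 5:c onto {4:c}
drop 6:z onto {3:z}
drop 7:y onto {5:c}
drop 8:c onto {7:y}
drop 9:c onto {8:c}
ground layer = {0:x, 3:z}
drop-orders for the pieces not yet dropped (sum over which currently-grounded one goes next):
  1 to go: {6} 1  {9} 1
  2 to go: {3,6} 1  {6,9} 2  {8,9} 1
  3 to go: {3,6,9} 3  {6,8,9} 3  {7,8,9} 1
  4 to go: {3,6,8,9} 6  {5,7,8,9} 1  {6,7,8,9} 4
  5 to go: {3,6,7,8,9} 10  {4,5,7,8,9} 1  {5,6,7,8,9} 5
  6 to go: {2,4,5,7,8,9} 1  {3,5,6,7,8,9} 15  {4,5,6,7,8,9} 6
  7 to go: {1,2,4,5,7,8,9} 1  {2,4,5,6,7,8,9} 7  {3,4,5,6,7,8,9} 21
  8 to go: {0,1,2,4,5,7,8,9} 1  {1,2,4,5,6,7,8,9} 8  {2,3,4,5,6,7,8,9} 28
  if 0:x drops first: 36 orders
  if 3:z drops first: 9 orders
heap linearizations: 45

45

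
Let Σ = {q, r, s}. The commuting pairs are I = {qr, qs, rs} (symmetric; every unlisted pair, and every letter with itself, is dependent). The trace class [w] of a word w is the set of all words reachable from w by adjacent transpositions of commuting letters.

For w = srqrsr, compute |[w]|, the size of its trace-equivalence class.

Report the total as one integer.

#0=s has no predecessor
#1=r has no predecessor
#2=q has no predecessor
#3=r depends on [1:r]
#4=s depends on [0:s]
#5=r depends on [3:r]
sources: [0:s, 1:r, 2:q]
N(rest) = Σ N(rest − s) over sources s of rest; N(one piece) = 1:
  size 1 → [2]=1  [4]=1  [5]=1
  size 2 → [0,4]=1  [2,4]=2  [2,5]=2  [3,5]=1  [4,5]=2
  size 3 → [0,2,4]=3  [0,4,5]=3  [1,3,5]=1  [2,3,5]=3  [2,4,5]=6  [3,4,5]=3
  size 4 → [0,2,4,5]=12  [0,3,4,5]=6  [1,2,3,5]=4  [1,3,4,5]=4  [2,3,4,5]=12
  first=0(s) contributes 20
  first=1(r) contributes 30
  first=2(q) contributes 10
|[w]| = 60

60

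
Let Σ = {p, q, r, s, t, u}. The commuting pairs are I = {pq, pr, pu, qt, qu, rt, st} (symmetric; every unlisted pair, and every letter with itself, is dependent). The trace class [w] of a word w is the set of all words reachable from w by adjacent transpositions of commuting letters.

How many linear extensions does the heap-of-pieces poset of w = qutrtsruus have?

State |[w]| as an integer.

piece 0:q — minimal
piece 1:u — minimal
piece 2:t rests on {1:u}
piece 3:r rests on {0:q, 1:u}
piece 4:t rests on {2:t}
piece 5:s rests on {3:r}
piece 6:r rests on {5:s}
piece 7:u rests on {4:t, 6:r}
piece 8:u rests on {7:u}
piece 9:s rests on {8:u}
minimal pieces: {0:q, 1:u}
ways to finish when only these pieces remain (= sum over removing one remaining piece with nothing left below it):
  1 left: {9}→1
  2 left: {8,9}→1
  3 left: {7,8,9}→1
  4 left: {4,7,8,9}→1  {6,7,8,9}→1
  5 left: {2,4,7,8,9}→1  {4,6,7,8,9}→2  {5,6,7,8,9}→1
  6 left: {2,4,6,7,8,9}→3  {3,5,6,7,8,9}→1  {4,5,6,7,8,9}→3
  7 left: {0,3,5,6,7,8,9}→1  {2,4,5,6,7,8,9}→6  {3,4,5,6,7,8,9}→4
  8 left: {0,3,4,5,6,7,8,9}→5  {2,3,4,5,6,7,8,9}→10
  placing 0:q first → 10 extensions
  placing 1:u first → 15 extensions
total linear extensions = 25

25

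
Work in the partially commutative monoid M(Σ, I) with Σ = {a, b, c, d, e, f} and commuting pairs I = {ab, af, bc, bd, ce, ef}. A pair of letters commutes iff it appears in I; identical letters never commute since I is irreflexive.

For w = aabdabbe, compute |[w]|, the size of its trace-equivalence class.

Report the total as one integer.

drop 0:a onto floor
drop 1:a onto {0:a}
drop 2:b onto floor
drop 3:d onto {1:a}
drop 4:a onto {3:d}
drop 5:b onto {2:b}
drop 6:b onto {5:b}
drop 7:e onto {4:a, 6:b}
ground layer = {0:a, 2:b}
drop-orders for the pieces not yet dropped (sum over which currently-grounded one goes next):
  1 to go: {7} 1
  2 to go: {4,7} 1  {6,7} 1
  3 to go: {3,4,7} 1  {4,6,7} 2  {5,6,7} 1
  4 to go: {1,3,4,7} 1  {2,5,6,7} 1  {3,4,6,7} 3  {4,5,6,7} 3
  5 to go: {0,1,3,4,7} 1  {1,3,4,6,7} 4  {2,4,5,6,7} 4  {3,4,5,6,7} 6
  6 to go: {0,1,3,4,6,7} 5  {1,3,4,5,6,7} 10  {2,3,4,5,6,7} 10
  if 0:a drops first: 20 orders
  if 2:b drops first: 15 orders
heap linearizations: 35

35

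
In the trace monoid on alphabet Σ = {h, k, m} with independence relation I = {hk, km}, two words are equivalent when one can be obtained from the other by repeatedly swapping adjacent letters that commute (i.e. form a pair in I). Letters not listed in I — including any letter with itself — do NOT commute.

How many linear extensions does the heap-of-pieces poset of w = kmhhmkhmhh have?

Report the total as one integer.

45

drop 0:k onto floor
drop 1:m onto floor
drop 2:h onto {1:m}
drop 3:h onto {2:h}
drop 4:m onto {3:h}
drop 5:k onto {0:k}
drop 6:h onto {4:m}
drop 7:m onto {6:h}
drop 8:h onto {7:m}
drop 9:h onto {8:h}
ground layer = {0:k, 1:m}
drop-orders for the pieces not yet dropped (sum over which currently-grounded one goes next):
  1 to go: {5} 1  {9} 1
  2 to go: {0,5} 1  {5,9} 2  {8,9} 1
  3 to go: {0,5,9} 3  {5,8,9} 3  {7,8,9} 1
  4 to go: {0,5,8,9} 6  {5,7,8,9} 4  {6,7,8,9} 1
  5 to go: {0,5,7,8,9} 10  {4,6,7,8,9} 1  {5,6,7,8,9} 5
  6 to go: {0,5,6,7,8,9} 15  {3,4,6,7,8,9} 1  {4,5,6,7,8,9} 6
  7 to go: {0,4,5,6,7,8,9} 21  {2,3,4,6,7,8,9} 1  {3,4,5,6,7,8,9} 7
  8 to go: {0,3,4,5,6,7,8,9} 28  {1,2,3,4,6,7,8,9} 1  {2,3,4,5,6,7,8,9} 8
  if 0:k drops first: 9 orders
  if 1:m drops first: 36 orders
heap linearizations: 45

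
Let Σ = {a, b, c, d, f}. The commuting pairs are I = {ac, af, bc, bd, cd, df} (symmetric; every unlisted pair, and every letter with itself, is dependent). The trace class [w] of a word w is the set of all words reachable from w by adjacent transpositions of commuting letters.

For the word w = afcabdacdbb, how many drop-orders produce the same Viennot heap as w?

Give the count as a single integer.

#0=a has no predecessor
#1=f has no predecessor
#2=c depends on [1:f]
#3=a depends on [0:a]
#4=b depends on [1:f, 3:a]
#5=d depends on [3:a]
#6=a depends on [4:b, 5:d]
#7=c depends on [2:c]
#8=d depends on [6:a]
#9=b depends on [6:a]
#10=b depends on [9:b]
sources: [0:a, 1:f]
N(rest) = Σ N(rest − s) over sources s of rest; N(one piece) = 1:
  size 1 → [7]=1  [8]=1  [10]=1
  size 2 → [2,7]=1  [7,8]=2  [7,10]=2  [8,10]=2  [9,10]=1
  size 3 → [2,7,8]=3  [2,7,10]=3  [7,8,10]=6  [7,9,10]=3  [8,9,10]=3
  size 4 → [2,7,8,10]=12  [2,7,9,10]=6  [6,8,9,10]=3  [7,8,9,10]=12
  size 5 → [2,7,8,9,10]=30  [4,6,8,9,10]=3  [5,6,8,9,10]=3  [6,7,8,9,10]=15
  size 6 → [2,6,7,8,9,10]=45  [4,5,6,8,9,10]=6  [4,6,7,8,9,10]=18  [5,6,7,8,9,10]=18
  size 7 → [2,4,6,7,8,9,10]=63  [2,5,6,7,8,9,10]=63  [3,4,5,6,8,9,10]=6  [4,5,6,7,8,9,10]=42
  size 8 → [0,3,4,5,6,8,9,10]=6  [1,2,4,6,7,8,9,10]=63  [2,4,5,6,7,8,9,10]=168  [3,4,5,6,7,8,9,10]=48
  size 9 → [0,3,4,5,6,7,8,9,10]=54  [1,2,4,5,6,7,8,9,10]=231  [2,3,4,5,6,7,8,9,10]=216
  first=0(a) contributes 447
  first=1(f) contributes 270
|[w]| = 717

717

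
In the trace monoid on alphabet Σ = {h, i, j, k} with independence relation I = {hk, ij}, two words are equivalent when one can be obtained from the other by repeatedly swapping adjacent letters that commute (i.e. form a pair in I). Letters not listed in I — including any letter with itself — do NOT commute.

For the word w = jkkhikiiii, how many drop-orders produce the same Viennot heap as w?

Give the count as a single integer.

3

piece 0:j — minimal
piece 1:k rests on {0:j}
piece 2:k rests on {1:k}
piece 3:h rests on {0:j}
piece 4:i rests on {2:k, 3:h}
piece 5:k rests on {4:i}
piece 6:i rests on {5:k}
piece 7:i rests on {6:i}
piece 8:i rests on {7:i}
piece 9:i rests on {8:i}
minimal pieces: {0:j}
ways to finish when only these pieces remain (= sum over removing one remaining piece with nothing left below it):
  1 left: {9}→1
  2 left: {8,9}→1
  3 left: {7,8,9}→1
  4 left: {6,7,8,9}→1
  5 left: {5,6,7,8,9}→1
  6 left: {4,5,6,7,8,9}→1
  7 left: {2,4,5,6,7,8,9}→1  {3,4,5,6,7,8,9}→1
  8 left: {1,2,4,5,6,7,8,9}→1  {2,3,4,5,6,7,8,9}→2
  placing 0:j first → 3 extensions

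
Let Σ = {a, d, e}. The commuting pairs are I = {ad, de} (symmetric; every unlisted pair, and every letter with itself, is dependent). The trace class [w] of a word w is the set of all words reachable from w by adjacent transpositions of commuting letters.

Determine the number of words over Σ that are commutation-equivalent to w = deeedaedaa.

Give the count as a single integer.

120

#0=d has no predecessor
#1=e has no predecessor
#2=e depends on [1:e]
#3=e depends on [2:e]
#4=d depends on [0:d]
#5=a depends on [3:e]
#6=e depends on [5:a]
#7=d depends on [4:d]
#8=a depends on [6:e]
#9=a depends on [8:a]
sources: [0:d, 1:e]
N(rest) = Σ N(rest − s) over sources s of rest; N(one piece) = 1:
  size 1 → [7]=1  [9]=1
  size 2 → [4,7]=1  [7,9]=2  [8,9]=1
  size 3 → [0,4,7]=1  [4,7,9]=3  [6,8,9]=1  [7,8,9]=3
  size 4 → [0,4,7,9]=4  [4,7,8,9]=6  [5,6,8,9]=1  [6,7,8,9]=4
  size 5 → [0,4,7,8,9]=10  [3,5,6,8,9]=1  [4,6,7,8,9]=10  [5,6,7,8,9]=5
  size 6 → [0,4,6,7,8,9]=20  [2,3,5,6,8,9]=1  [3,5,6,7,8,9]=6  [4,5,6,7,8,9]=15
  size 7 → [0,4,5,6,7,8,9]=35  [1,2,3,5,6,8,9]=1  [2,3,5,6,7,8,9]=7  [3,4,5,6,7,8,9]=21
  size 8 → [0,3,4,5,6,7,8,9]=56  [1,2,3,5,6,7,8,9]=8  [2,3,4,5,6,7,8,9]=28
  first=0(d) contributes 36
  first=1(e) contributes 84
|[w]| = 120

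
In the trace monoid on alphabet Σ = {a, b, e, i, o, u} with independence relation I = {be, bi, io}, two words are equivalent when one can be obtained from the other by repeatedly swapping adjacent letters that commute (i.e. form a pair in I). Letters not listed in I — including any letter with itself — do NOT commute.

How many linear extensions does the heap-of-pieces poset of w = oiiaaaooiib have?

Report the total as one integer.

0(o) covers ∅
1(i) covers ∅
2(i) covers 1:i
3(a) covers 0:o, 2:i
4(a) covers 3:a
5(a) covers 4:a
6(o) covers 5:a
7(o) covers 6:o
8(i) covers 5:a
9(i) covers 8:i
10(b) covers 7:o
floor of heap: 0:o, 1:i
completions by unplaced set U, small U first (add the entries for U minus each lowest piece of U):
  |U|=1: {9}:1  {10}:1
  |U|=2: {7,10}:1  {8,9}:1  {9,10}:2
  |U|=3: {6,7,10}:1  {7,9,10}:3  {8,9,10}:3
  |U|=4: {6,7,9,10}:4  {7,8,9,10}:6
  |U|=5: {6,7,8,9,10}:10
  |U|=6: {5,6,7,8,9,10}:10
  |U|=7: {4,5,6,7,8,9,10}:10
  |U|=8: {3,4,5,6,7,8,9,10}:10
  |U|=9: {0,3,4,5,6,7,8,9,10}:10  {2,3,4,5,6,7,8,9,10}:10
  start at 0(o): 10
  start at 1(i): 20
sum over floor = 30

30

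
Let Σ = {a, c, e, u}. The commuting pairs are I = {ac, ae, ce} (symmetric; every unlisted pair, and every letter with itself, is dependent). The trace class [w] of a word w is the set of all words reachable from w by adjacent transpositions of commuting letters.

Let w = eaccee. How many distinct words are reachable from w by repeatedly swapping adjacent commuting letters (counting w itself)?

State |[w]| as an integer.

60

#0=e has no predecessor
#1=a has no predecessor
#2=c has no predecessor
#3=c depends on [2:c]
#4=e depends on [0:e]
#5=e depends on [4:e]
sources: [0:e, 1:a, 2:c]
N(rest) = Σ N(rest − s) over sources s of rest; N(one piece) = 1:
  size 1 → [1]=1  [3]=1  [5]=1
  size 2 → [1,3]=2  [1,5]=2  [2,3]=1  [3,5]=2  [4,5]=1
  size 3 → [0,4,5]=1  [1,2,3]=3  [1,3,5]=6  [1,4,5]=3  [2,3,5]=3  [3,4,5]=3
  size 4 → [0,1,4,5]=4  [0,3,4,5]=4  [1,2,3,5]=12  [1,3,4,5]=12  [2,3,4,5]=6
  first=0(e) contributes 30
  first=1(a) contributes 10
  first=2(c) contributes 20
|[w]| = 60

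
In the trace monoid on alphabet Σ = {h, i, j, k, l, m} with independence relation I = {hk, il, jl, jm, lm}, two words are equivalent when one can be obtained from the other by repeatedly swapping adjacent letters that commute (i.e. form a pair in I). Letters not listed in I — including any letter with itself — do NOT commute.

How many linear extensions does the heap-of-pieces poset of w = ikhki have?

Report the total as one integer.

3

#0=i has no predecessor
#1=k depends on [0:i]
#2=h depends on [0:i]
#3=k depends on [1:k]
#4=i depends on [2:h, 3:k]
sources: [0:i]
N(rest) = Σ N(rest − s) over sources s of rest; N(one piece) = 1:
  size 1 → [4]=1
  size 2 → [2,4]=1  [3,4]=1
  size 3 → [1,3,4]=1  [2,3,4]=2
  first=0(i) contributes 3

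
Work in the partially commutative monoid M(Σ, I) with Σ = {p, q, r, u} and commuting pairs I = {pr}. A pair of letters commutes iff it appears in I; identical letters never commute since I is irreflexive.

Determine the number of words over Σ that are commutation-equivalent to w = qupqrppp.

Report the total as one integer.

piece 0:q — minimal
piece 1:u rests on {0:q}
piece 2:p rests on {1:u}
piece 3:q rests on {2:p}
piece 4:r rests on {3:q}
piece 5:p rests on {3:q}
piece 6:p rests on {5:p}
piece 7:p rests on {6:p}
minimal pieces: {0:q}
ways to finish when only these pieces remain (= sum over removing one remaining piece with nothing left below it):
  1 left: {4}→1  {7}→1
  2 left: {4,7}→2  {6,7}→1
  3 left: {4,6,7}→3  {5,6,7}→1
  4 left: {4,5,6,7}→4
  5 left: {3,4,5,6,7}→4
  6 left: {2,3,4,5,6,7}→4
  placing 0:q first → 4 extensions

4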